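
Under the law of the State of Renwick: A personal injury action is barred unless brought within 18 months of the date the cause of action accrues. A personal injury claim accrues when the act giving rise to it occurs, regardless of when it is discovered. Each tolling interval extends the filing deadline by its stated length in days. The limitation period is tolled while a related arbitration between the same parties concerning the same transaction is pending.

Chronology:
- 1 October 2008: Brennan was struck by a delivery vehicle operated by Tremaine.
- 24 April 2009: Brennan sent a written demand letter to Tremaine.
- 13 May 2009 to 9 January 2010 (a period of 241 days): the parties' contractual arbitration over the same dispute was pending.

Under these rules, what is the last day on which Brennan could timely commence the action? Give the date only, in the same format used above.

28 November 2010

The limitation period began to run on 1 October 2008.
18 months from 1 October 2008 is 1 April 2010.
Because the pending related arbitration ran from 13 May 2009 to 9 January 2010, the deadline is extended by 241 days to 28 November 2010.
None of the other events listed affects the running of the period under the stated rules.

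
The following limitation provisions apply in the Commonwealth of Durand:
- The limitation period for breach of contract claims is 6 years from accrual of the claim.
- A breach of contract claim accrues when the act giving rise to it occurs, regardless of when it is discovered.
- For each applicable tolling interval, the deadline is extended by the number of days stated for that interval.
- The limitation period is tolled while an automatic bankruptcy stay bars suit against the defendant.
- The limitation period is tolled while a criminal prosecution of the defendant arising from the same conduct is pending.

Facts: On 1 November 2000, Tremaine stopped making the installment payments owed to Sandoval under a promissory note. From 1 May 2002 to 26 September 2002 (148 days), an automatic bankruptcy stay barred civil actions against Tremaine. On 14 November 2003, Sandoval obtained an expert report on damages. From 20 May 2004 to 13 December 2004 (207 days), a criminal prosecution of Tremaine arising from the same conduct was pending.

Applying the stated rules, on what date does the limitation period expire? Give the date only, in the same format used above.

The claim accrued on 1 November 2000, the date of the act.
The untolled deadline — 6 years after 1 November 2000 — is 1 November 2006.
The period was tolled for 148 days by the automatic bankruptcy stay (1 May 2002 to 26 September 2002), pushing the deadline to 29 March 2007.
The pending criminal prosecution from 20 May 2004 to 13 December 2004 tolled the period for 207 days, extending the deadline to 22 October 2007.
None of the other events listed affects the running of the period under the stated rules.

22 October 2007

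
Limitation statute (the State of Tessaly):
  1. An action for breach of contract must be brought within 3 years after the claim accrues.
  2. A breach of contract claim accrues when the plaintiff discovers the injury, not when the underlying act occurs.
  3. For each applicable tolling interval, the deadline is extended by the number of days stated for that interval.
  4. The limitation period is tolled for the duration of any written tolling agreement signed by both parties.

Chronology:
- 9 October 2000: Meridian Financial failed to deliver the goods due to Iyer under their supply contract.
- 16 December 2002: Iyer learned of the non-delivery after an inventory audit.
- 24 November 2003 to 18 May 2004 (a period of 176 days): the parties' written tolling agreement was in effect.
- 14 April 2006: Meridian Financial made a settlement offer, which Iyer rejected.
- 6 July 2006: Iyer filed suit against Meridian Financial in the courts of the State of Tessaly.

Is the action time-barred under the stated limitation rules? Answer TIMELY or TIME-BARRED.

The claim did not accrue until Iyer discovered the injury on 16 December 2002; the 9 October 2000 act date does not start the clock under the stated rule.
Adding the 3 years base period to 16 December 2002 gives a deadline of 16 December 2005, before any tolling.
The period was tolled for 176 days by the written tolling agreement (24 November 2003 to 18 May 2004), pushing the deadline to 10 June 2006.
The other events in the timeline have no effect on the limitation period under the stated rules.
The 6 July 2006 filing falls after the 10 June 2006 deadline; the claim is time-barred.

TIME-BARRED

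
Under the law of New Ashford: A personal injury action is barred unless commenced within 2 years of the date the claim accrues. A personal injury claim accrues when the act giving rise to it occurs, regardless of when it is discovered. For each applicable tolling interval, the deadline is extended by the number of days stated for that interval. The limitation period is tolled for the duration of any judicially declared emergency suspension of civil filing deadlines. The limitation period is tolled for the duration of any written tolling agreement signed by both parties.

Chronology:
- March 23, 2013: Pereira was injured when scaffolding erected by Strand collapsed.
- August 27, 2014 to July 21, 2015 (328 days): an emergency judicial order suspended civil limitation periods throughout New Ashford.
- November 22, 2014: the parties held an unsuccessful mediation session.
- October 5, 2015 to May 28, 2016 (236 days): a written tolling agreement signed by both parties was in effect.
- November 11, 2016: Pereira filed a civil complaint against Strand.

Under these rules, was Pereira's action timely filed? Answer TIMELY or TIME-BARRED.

The limitation period began to run on March 23, 2013.
The untolled deadline — 2 years after March 23, 2013 — is March 23, 2015.
Because the emergency suspension of filing deadlines ran from August 27, 2014 to July 21, 2015, the deadline is extended by 328 days to February 14, 2016.
The written tolling agreement from October 5, 2015 to May 28, 2016 tolled the period for 236 days, extending the deadline to October 7, 2016.
None of the other events listed affects the running of the period under the stated rules.
Pereira filed on November 11, 2016, after the October 7, 2016 deadline, so the action is time-barred.

TIME-BARRED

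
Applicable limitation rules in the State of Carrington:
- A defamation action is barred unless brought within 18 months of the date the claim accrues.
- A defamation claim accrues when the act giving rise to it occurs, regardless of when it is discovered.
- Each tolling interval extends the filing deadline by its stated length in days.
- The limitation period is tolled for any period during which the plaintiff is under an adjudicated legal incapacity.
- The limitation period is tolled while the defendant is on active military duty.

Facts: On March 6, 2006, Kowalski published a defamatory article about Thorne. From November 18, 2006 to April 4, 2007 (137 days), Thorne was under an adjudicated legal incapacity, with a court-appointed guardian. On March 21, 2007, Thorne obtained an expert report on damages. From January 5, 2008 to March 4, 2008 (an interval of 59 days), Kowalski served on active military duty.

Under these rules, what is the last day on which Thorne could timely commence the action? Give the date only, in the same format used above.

March 20, 2008

The claim accrued on March 6, 2006, when the wrongful act occurred.
Adding the 18 months base period to March 6, 2006 gives a deadline of September 6, 2007, before any tolling.
Because the plaintiff's legal incapacity ran from November 18, 2006 to April 4, 2007, the deadline is extended by 137 days to January 21, 2008.
The defendant's active military service from January 5, 2008 to March 4, 2008 tolled the period for 59 days, extending the deadline to March 20, 2008.
None of the other events listed affects the running of the period under the stated rules.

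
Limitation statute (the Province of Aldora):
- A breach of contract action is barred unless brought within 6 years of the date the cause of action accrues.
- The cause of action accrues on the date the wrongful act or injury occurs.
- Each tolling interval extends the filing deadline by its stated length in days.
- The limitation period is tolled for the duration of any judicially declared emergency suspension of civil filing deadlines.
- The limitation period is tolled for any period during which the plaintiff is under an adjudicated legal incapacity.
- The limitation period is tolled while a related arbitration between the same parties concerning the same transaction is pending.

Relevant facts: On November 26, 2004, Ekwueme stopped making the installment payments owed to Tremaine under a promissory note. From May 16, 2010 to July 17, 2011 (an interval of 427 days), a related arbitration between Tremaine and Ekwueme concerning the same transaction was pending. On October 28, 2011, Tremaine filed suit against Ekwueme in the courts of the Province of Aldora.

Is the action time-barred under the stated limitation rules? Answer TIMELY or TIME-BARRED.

TIMELY

The claim accrued on November 26, 2004, when the wrongful act occurred.
6 years from November 26, 2004 is November 26, 2010.
The period was tolled for 427 days by the pending related arbitration (May 16, 2010 to July 17, 2011), pushing the deadline to January 27, 2012.
The October 28, 2011 filing precedes the January 27, 2012 deadline; the claim is timely.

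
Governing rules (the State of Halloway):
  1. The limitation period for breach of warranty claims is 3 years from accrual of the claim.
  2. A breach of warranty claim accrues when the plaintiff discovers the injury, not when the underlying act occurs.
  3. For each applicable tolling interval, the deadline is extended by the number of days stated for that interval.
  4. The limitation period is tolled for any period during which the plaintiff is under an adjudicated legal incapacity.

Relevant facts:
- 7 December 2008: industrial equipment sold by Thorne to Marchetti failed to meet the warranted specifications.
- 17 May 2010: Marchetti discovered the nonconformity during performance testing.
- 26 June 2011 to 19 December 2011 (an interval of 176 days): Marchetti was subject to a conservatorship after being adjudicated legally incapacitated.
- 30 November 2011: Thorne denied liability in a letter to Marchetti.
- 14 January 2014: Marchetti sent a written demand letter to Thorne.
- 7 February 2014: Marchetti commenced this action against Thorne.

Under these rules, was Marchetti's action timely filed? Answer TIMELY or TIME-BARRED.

TIME-BARRED

Accrual is tied to discovery, so the period began on 17 May 2010 rather than on 7 December 2008 when the act occurred.
Adding the 3 years base period to 17 May 2010 gives a deadline of 17 May 2013, before any tolling.
Because the plaintiff's legal incapacity ran from 26 June 2011 to 19 December 2011, the deadline is extended by 176 days to 9 November 2013.
The other events in the timeline have no effect on the limitation period under the stated rules.
The 7 February 2014 filing falls after the 9 November 2013 deadline; the claim is time-barred.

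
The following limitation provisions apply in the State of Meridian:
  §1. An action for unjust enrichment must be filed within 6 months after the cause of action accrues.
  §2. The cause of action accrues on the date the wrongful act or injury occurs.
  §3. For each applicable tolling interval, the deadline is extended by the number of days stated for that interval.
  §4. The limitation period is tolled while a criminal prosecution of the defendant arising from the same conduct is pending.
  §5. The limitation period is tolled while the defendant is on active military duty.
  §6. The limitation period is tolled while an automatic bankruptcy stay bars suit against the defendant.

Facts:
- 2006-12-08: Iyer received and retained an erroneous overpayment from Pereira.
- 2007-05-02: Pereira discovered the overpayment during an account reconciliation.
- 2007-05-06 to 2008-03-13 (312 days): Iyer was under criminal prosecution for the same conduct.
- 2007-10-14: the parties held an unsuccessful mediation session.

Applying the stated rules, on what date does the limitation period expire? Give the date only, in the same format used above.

2008-04-15

Accrual is governed by the date of the act, so the period began to run on 2006-12-08; the later discovery on 2007-05-02 is irrelevant under the stated rule.
6 months from 2006-12-08 is 2007-06-08.
The pending criminal prosecution from 2007-05-06 to 2008-03-13 tolled the period for 312 days, extending the deadline to 2008-04-15.
Nothing else in the chronology tolls or restarts the period.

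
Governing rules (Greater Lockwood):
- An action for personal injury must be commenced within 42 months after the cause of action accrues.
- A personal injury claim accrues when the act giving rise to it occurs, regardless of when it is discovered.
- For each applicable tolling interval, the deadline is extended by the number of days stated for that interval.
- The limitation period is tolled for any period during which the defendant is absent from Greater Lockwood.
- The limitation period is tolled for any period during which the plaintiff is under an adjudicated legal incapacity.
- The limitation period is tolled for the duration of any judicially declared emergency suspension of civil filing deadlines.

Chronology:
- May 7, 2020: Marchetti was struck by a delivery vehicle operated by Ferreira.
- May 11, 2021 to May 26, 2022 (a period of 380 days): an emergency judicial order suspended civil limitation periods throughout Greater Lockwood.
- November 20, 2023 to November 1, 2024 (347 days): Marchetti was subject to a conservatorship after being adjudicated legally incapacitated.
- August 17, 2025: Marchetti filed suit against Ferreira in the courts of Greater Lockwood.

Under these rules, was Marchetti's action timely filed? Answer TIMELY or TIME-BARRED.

TIMELY

The limitation period began to run on May 7, 2020.
Adding the 42 months base period to May 7, 2020 gives a deadline of November 7, 2023, before any tolling.
The period was tolled for 380 days by the emergency suspension of filing deadlines (May 11, 2021 to May 26, 2022), pushing the deadline to November 21, 2024.
The period was tolled for 347 days by the plaintiff's legal incapacity (November 20, 2023 to November 1, 2024), pushing the deadline to November 3, 2025.
Marchetti filed on August 17, 2025, before the November 3, 2025 deadline, so the action is timely.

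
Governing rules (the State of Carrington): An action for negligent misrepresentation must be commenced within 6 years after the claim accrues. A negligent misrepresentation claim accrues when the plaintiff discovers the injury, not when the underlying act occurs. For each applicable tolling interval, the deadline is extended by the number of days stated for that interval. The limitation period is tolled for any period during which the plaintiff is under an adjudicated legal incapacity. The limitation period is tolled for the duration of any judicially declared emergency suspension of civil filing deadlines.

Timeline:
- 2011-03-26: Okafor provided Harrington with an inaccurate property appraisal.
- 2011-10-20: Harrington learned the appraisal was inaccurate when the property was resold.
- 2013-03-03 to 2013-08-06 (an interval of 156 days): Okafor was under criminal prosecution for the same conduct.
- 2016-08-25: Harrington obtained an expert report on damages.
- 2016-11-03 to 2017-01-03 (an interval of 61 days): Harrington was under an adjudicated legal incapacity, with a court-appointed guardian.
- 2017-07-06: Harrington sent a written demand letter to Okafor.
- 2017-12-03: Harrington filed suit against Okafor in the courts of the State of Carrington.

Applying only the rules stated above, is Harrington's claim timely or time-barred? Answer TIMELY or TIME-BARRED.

Under the discovery rule, the claim accrued on 2011-10-20, when Harrington discovered the injury — not on the 2011-03-26 date of the underlying act.
The untolled deadline — 6 years after 2011-10-20 — is 2017-10-20.
Because the plaintiff's legal incapacity ran from 2016-11-03 to 2017-01-03, the deadline is extended by 61 days to 2017-12-20.
The pending criminal prosecution from 2013-03-03 to 2013-08-06 does not toll the period, because no stated rule makes a criminal prosecution a tolling event.
The other events in the timeline have no effect on the limitation period under the stated rules.
Filing on 2017-12-03 beat the 2017-12-20 deadline — the action is timely.

TIMELY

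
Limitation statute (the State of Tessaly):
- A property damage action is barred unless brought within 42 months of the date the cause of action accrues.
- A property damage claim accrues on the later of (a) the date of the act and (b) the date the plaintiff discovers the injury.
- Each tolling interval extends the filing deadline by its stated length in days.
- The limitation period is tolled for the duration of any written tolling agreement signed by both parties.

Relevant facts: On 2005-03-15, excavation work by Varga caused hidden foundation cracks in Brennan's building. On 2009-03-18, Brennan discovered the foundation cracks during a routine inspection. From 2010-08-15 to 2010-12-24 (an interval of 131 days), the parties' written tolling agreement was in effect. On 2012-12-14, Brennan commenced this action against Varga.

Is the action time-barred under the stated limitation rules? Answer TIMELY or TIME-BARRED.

TIMELY

Taking the later of the act (2005-03-15) and discovery (2009-03-18), the claim accrued on 2009-03-18.
42 months from 2009-03-18 is 2012-09-18.
Because the written tolling agreement ran from 2010-08-15 to 2010-12-24, the deadline is extended by 131 days to 2013-01-27.
Filing on 2012-12-14 beat the 2013-01-27 deadline — the action is timely.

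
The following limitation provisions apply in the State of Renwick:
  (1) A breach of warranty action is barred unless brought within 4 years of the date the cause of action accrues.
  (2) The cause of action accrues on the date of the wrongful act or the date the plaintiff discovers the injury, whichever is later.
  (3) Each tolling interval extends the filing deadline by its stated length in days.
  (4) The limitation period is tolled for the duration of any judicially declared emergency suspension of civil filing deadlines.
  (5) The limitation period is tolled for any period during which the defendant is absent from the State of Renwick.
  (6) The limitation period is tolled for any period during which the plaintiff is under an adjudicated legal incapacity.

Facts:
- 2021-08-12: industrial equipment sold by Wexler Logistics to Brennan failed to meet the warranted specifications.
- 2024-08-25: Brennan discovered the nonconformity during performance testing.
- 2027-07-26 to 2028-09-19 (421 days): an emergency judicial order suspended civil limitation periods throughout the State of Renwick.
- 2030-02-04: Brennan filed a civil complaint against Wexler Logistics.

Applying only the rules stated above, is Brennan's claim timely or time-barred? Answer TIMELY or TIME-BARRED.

TIME-BARRED

Because discovery on 2024-08-25 post-dates the 2021-08-12 act, accrual under the later-of rule falls on 2024-08-25.
The untolled deadline — 4 years after 2024-08-25 — is 2028-08-25.
Because the emergency suspension of filing deadlines ran from 2027-07-26 to 2028-09-19, the deadline is extended by 421 days to 2029-10-20.
The 2030-02-04 filing falls after the 2029-10-20 deadline; the claim is time-barred.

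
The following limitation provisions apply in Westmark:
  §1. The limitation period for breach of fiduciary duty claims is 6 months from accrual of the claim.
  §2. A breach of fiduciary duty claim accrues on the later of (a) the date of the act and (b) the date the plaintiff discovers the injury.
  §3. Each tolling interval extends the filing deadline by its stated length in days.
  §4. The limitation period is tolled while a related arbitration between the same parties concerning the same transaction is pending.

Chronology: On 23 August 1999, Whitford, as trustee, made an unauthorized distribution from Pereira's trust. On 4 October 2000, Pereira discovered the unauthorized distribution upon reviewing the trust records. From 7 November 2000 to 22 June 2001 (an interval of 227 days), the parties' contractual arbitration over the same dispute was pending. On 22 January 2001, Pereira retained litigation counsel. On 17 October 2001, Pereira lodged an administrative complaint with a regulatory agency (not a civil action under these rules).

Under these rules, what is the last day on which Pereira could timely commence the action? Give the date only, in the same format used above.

Taking the later of the act (23 August 1999) and discovery (4 October 2000), the claim accrued on 4 October 2000.
Adding the 6 months base period to 4 October 2000 gives a deadline of 4 April 2001, before any tolling.
The period was tolled for 227 days by the pending related arbitration (7 November 2000 to 22 June 2001), pushing the deadline to 17 November 2001.
None of the other events listed affects the running of the period under the stated rules.

17 November 2001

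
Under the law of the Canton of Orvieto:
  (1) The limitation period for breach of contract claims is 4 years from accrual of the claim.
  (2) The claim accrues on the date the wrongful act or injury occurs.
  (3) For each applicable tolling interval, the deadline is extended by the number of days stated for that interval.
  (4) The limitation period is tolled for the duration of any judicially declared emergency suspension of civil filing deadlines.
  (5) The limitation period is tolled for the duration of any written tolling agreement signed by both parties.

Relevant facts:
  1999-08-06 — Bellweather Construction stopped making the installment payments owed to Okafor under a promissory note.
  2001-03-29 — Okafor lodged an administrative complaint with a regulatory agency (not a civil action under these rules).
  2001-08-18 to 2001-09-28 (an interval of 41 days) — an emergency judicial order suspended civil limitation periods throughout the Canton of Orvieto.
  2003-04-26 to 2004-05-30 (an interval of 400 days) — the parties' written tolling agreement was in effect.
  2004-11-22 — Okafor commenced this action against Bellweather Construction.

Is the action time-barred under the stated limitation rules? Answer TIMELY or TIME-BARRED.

The claim accrued on 1999-08-06, when the wrongful act occurred.
Adding the 4 years base period to 1999-08-06 gives a deadline of 2003-08-06, before any tolling.
The period was tolled for 41 days by the emergency suspension of filing deadlines (2001-08-18 to 2001-09-28), pushing the deadline to 2003-09-16.
Because the written tolling agreement ran from 2003-04-26 to 2004-05-30, the deadline is extended by 400 days to 2004-10-20.
None of the other events listed affects the running of the period under the stated rules.
Okafor filed on 2004-11-22, after the 2004-10-20 deadline, so the action is time-barred.

TIME-BARRED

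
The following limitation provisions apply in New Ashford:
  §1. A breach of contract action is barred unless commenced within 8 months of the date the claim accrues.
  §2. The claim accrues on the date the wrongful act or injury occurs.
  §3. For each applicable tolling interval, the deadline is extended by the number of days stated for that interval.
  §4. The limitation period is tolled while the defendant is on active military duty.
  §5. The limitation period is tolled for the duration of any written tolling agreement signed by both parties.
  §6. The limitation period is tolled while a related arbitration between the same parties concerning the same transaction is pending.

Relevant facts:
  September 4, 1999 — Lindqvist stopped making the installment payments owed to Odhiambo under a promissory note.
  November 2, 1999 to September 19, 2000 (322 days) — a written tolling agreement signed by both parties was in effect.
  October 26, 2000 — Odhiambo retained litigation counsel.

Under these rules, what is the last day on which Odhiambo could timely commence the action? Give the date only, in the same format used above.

March 22, 2001

The claim accrued on September 4, 1999, the date of the act.
Adding the 8 months base period to September 4, 1999 gives a deadline of May 4, 2000, before any tolling.
The written tolling agreement from November 2, 1999 to September 19, 2000 tolled the period for 322 days, extending the deadline to March 22, 2001.
None of the other events listed affects the running of the period under the stated rules.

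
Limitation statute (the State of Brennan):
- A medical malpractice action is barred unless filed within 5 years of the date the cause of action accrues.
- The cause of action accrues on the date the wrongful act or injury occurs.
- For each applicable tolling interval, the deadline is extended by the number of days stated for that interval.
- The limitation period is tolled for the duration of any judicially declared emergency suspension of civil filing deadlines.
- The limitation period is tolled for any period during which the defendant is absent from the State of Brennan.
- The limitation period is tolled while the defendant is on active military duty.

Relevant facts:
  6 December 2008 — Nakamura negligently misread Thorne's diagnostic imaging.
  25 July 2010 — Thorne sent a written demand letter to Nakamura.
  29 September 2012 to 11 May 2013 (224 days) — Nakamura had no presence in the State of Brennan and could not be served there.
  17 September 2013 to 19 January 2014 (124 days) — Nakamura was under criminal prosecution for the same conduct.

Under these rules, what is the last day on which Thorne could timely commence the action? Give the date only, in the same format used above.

18 July 2014

The limitation period began to run on 6 December 2008.
5 years from 6 December 2008 is 6 December 2013.
The period was tolled for 224 days by the defendant's absence from the jurisdiction (29 September 2012 to 11 May 2013), pushing the deadline to 18 July 2014.
No stated provision tolls the period for a criminal prosecution, so the interval from 17 September 2013 to 19 January 2014 has no effect on the deadline.
Nothing else in the chronology tolls or restarts the period.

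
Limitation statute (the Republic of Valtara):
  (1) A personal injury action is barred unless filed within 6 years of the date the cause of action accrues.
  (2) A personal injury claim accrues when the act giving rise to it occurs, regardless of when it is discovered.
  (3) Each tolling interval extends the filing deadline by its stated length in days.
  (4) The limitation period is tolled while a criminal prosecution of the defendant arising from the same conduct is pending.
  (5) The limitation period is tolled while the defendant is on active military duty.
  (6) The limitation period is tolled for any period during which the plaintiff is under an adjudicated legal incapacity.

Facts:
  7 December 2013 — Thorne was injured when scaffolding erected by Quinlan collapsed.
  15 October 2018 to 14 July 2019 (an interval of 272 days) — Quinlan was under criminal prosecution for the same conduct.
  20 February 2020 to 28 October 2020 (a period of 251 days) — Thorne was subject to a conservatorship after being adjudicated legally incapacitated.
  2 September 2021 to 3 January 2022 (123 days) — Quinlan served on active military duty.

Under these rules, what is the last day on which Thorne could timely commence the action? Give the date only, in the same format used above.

The limitation period began to run on 7 December 2013.
Adding the 6 years base period to 7 December 2013 gives a deadline of 7 December 2019, before any tolling.
The period was tolled for 272 days by the pending criminal prosecution (15 October 2018 to 14 July 2019), pushing the deadline to 4 September 2020.
The period was tolled for 251 days by the plaintiff's legal incapacity (20 February 2020 to 28 October 2020), pushing the deadline to 13 May 2021.
The defendant's active military service starting 2 September 2021 came too late — the period had run on 13 May 2021 — and so does not extend the deadline.

13 May 2021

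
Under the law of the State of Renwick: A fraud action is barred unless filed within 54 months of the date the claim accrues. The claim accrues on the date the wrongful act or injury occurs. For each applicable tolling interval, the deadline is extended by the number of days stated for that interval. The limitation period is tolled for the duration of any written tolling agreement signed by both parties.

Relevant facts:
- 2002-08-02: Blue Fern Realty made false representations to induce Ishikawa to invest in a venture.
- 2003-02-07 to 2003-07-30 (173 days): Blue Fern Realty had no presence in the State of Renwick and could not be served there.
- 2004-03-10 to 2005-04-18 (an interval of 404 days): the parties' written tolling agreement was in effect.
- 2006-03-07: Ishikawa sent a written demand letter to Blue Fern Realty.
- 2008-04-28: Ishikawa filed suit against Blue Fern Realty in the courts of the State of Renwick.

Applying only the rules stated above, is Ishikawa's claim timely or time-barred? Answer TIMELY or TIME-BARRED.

TIME-BARRED

The claim accrued on 2002-08-02, the date of the act.
Adding the 54 months base period to 2002-08-02 gives a deadline of 2007-02-02, before any tolling.
Because the written tolling agreement ran from 2004-03-10 to 2005-04-18, the deadline is extended by 404 days to 2008-03-12.
Although the defendant's absence ran from 2003-02-07 to 2003-07-30, the stated rules do not make that a tolling event, so it is disregarded.
None of the other events listed affects the running of the period under the stated rules.
Filing on 2008-04-28 missed the 2008-03-12 deadline — the action is time-barred.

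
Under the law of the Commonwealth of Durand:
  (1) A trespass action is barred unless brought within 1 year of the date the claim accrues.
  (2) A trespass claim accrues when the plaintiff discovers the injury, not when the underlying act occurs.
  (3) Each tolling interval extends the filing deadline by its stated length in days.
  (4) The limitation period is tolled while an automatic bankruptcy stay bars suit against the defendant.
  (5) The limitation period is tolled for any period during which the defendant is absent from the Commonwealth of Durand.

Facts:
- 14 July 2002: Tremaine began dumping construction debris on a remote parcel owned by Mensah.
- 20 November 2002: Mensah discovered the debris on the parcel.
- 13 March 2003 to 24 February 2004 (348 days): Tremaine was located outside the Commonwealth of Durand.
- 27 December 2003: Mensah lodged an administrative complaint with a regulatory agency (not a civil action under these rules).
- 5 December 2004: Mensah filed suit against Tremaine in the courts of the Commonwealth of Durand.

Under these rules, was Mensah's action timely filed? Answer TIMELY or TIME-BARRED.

TIME-BARRED

Accrual is tied to discovery, so the period began on 20 November 2002 rather than on 14 July 2002 when the act occurred.
1 year from 20 November 2002 is 20 November 2003.
The period was tolled for 348 days by the defendant's absence from the jurisdiction (13 March 2003 to 24 February 2004), pushing the deadline to 2 November 2004.
Nothing else in the chronology tolls or restarts the period.
Mensah filed on 5 December 2004, after the 2 November 2004 deadline, so the action is time-barred.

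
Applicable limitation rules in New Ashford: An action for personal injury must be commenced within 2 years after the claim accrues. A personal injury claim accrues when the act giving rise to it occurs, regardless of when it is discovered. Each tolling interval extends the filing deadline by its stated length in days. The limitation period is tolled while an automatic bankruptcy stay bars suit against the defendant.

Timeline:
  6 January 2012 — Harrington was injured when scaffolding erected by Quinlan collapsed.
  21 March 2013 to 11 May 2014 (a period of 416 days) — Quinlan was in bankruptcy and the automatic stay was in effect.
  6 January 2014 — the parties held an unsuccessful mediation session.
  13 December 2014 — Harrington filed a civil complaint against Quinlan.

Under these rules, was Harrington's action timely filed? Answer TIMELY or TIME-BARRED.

TIMELY

The claim accrued on 6 January 2012, when the wrongful act occurred.
The untolled deadline — 2 years after 6 January 2012 — is 6 January 2014.
Because the automatic bankruptcy stay ran from 21 March 2013 to 11 May 2014, the deadline is extended by 416 days to 26 February 2015.
None of the other events listed affects the running of the period under the stated rules.
Filing on 13 December 2014 beat the 26 February 2015 deadline — the action is timely.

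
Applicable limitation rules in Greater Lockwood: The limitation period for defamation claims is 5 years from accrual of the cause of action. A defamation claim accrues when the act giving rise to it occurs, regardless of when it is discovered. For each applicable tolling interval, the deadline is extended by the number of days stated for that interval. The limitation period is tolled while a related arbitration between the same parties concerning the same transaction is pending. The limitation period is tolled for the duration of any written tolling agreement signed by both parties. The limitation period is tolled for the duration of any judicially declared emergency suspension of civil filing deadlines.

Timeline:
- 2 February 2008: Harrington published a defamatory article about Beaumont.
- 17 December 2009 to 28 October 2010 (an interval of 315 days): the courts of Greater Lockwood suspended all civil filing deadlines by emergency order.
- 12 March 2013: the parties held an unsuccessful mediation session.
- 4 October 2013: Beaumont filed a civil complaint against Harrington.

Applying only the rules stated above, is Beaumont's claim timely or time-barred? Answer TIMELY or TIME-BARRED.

TIMELY

The cause of action accrued on 2 February 2008, the date of the act.
5 years from 2 February 2008 is 2 February 2013.
The period was tolled for 315 days by the emergency suspension of filing deadlines (17 December 2009 to 28 October 2010), pushing the deadline to 14 December 2013.
The other events in the timeline have no effect on the limitation period under the stated rules.
The 4 October 2013 filing precedes the 14 December 2013 deadline; the claim is timely.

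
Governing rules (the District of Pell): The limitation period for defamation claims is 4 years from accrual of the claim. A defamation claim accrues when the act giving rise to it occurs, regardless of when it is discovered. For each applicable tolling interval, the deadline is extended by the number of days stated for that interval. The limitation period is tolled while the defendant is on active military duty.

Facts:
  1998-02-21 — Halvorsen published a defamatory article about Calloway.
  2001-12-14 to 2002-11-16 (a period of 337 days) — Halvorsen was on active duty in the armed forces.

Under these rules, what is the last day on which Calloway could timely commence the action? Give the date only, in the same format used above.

2003-01-24

The claim accrued on 1998-02-21, when the wrongful act occurred.
Adding the 4 years base period to 1998-02-21 gives a deadline of 2002-02-21, before any tolling.
The defendant's active military service from 2001-12-14 to 2002-11-16 tolled the period for 337 days, extending the deadline to 2003-01-24.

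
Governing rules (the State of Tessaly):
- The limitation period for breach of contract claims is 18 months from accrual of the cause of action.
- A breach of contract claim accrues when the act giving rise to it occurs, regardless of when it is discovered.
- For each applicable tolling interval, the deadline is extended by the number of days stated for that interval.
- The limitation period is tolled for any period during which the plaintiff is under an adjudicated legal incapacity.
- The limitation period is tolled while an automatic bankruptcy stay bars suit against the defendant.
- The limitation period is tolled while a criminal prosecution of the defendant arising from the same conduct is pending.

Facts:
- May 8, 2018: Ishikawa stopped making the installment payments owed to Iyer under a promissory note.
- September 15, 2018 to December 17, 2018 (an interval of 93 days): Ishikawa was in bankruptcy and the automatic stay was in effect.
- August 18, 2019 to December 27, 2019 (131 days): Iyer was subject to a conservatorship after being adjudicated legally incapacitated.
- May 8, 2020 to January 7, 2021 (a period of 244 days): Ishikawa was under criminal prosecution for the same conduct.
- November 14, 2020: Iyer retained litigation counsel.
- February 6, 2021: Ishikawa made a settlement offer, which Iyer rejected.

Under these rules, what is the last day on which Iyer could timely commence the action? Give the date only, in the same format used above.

February 18, 2021

The claim accrued on May 8, 2018, when the wrongful act occurred.
Adding the 18 months base period to May 8, 2018 gives a deadline of November 8, 2019, before any tolling.
Because the automatic bankruptcy stay ran from September 15, 2018 to December 17, 2018, the deadline is extended by 93 days to February 9, 2020.
The period was tolled for 131 days by the plaintiff's legal incapacity (August 18, 2019 to December 27, 2019), pushing the deadline to June 19, 2020.
Because the pending criminal prosecution ran from May 8, 2020 to January 7, 2021, the deadline is extended by 244 days to February 18, 2021.
Nothing else in the chronology tolls or restarts the period.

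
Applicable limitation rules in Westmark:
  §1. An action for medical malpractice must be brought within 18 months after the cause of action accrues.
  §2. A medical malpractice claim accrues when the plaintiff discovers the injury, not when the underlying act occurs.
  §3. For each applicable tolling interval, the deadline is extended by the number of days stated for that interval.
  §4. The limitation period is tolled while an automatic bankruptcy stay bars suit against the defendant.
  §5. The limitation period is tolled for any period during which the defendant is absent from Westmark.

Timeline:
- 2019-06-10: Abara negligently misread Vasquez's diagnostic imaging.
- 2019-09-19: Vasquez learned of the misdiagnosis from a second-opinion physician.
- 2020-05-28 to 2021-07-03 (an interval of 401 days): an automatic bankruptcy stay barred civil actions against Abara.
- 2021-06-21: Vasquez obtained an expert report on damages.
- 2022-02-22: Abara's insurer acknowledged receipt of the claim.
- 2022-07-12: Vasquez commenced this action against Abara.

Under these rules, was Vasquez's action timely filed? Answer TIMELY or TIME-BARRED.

TIME-BARRED

The claim did not accrue until Vasquez discovered the injury on 2019-09-19; the 2019-06-10 act date does not start the clock under the stated rule.
The untolled deadline — 18 months after 2019-09-19 — is 2021-03-19.
The period was tolled for 401 days by the automatic bankruptcy stay (2020-05-28 to 2021-07-03), pushing the deadline to 2022-04-24.
The other events in the timeline have no effect on the limitation period under the stated rules.
Vasquez filed on 2022-07-12, after the 2022-04-24 deadline, so the action is time-barred.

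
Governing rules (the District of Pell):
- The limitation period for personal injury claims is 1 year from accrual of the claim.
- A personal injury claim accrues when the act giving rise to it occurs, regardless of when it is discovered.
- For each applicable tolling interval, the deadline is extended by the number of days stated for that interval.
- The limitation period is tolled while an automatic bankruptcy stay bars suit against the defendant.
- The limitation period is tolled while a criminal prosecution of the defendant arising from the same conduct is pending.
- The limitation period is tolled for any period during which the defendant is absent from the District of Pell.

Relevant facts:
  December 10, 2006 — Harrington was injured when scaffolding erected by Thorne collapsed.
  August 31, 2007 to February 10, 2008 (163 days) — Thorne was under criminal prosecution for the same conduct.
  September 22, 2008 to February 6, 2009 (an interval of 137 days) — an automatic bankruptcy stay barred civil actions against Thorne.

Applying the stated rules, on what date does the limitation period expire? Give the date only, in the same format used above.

May 21, 2008

The limitation period began to run on December 10, 2006.
Adding the 1 year base period to December 10, 2006 gives a deadline of December 10, 2007, before any tolling.
The pending criminal prosecution from August 31, 2007 to February 10, 2008 tolled the period for 163 days, extending the deadline to May 21, 2008.
The automatic bankruptcy stay starting September 22, 2008 came too late — the period had run on May 21, 2008 — and so does not extend the deadline.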